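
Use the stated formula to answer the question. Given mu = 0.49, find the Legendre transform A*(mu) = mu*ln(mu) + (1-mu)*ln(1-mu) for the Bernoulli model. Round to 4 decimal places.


Legendre transform for Bernoulli:
A*(mu) = mu*log(mu) + (1-mu)*log(1-mu).
mu = 0.49, 1-mu = 0.51.
mu*log(mu) = 0.49*log(0.49) = -0.349541.
(1-mu)*log(1-mu) = 0.51*log(0.51) = -0.343406.
A* = -0.349541 + -0.343406 = -0.6929

-0.6929


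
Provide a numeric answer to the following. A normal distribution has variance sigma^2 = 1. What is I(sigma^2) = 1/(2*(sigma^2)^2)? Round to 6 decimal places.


Fisher information for variance: I(sigma^2) = 1/(2*sigma^4).
sigma^2 = 1, so sigma^4 = 1.
I = 1/(2*1) = 1/2 = 0.500000

0.500000


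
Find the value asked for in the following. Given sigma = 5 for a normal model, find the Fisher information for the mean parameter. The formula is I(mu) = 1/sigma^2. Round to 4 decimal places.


The Fisher information for the mean of a normal distribution is I(mu) = 1/sigma^2.
sigma = 5, so sigma^2 = 25.
I(mu) = 1/25 = 0.0400

0.0400


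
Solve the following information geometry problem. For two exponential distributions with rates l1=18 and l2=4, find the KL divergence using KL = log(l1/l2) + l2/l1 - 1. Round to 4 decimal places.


KL divergence for exponential family:
KL = log(l1/l2) + l2/l1 - 1.
log(18/4) = 1.504077.
4/18 = 0.222222.
KL = 1.504077 + 0.222222 - 1 = 0.7263

0.7263


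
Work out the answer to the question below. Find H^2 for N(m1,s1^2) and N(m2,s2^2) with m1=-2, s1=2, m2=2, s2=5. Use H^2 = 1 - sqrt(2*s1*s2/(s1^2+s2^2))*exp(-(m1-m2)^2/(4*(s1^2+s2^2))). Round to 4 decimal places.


Squared Hellinger distance for Gaussians:
H^2 = 1 - sqrt(2*s1*s2/(s1^2+s2^2)) * exp(-(m1-m2)^2/(4*(s1^2+s2^2))).
s1^2 = 4, s2^2 = 25, s1^2+s2^2 = 29.
sqrt(2*2*5/(29)) = 0.830455.
(m1-m2)^2 = (-4)^2 = 16.
exp(-16/(4*29)) = exp(-0.137931) = 0.871159.
H^2 = 1 - 0.830455*0.871159 = 0.2765

0.2765


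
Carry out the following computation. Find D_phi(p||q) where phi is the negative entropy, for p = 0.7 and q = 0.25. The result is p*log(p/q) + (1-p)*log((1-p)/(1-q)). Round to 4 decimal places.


Bregman divergence with negative entropy generator:
D = p*log(p/q) + (1-p)*log((1-p)/(1-q)).
p = 0.7, q = 0.25.
p*log(p/q) = 0.7*log(0.7/0.25) = 0.720734.
(1-p)*log((1-p)/(1-q)) = 0.3*log(0.3/0.75) = -0.274887.
D = 0.720734 + -0.274887 = 0.4458

0.4458


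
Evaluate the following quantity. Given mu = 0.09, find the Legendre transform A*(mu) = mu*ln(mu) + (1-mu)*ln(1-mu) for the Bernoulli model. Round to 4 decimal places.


Legendre transform for Bernoulli:
A*(mu) = mu*log(mu) + (1-mu)*log(1-mu).
mu = 0.09, 1-mu = 0.91.
mu*log(mu) = 0.09*log(0.09) = -0.216715.
(1-mu)*log(1-mu) = 0.91*log(0.91) = -0.085823.
A* = -0.216715 + -0.085823 = -0.3025

-0.3025


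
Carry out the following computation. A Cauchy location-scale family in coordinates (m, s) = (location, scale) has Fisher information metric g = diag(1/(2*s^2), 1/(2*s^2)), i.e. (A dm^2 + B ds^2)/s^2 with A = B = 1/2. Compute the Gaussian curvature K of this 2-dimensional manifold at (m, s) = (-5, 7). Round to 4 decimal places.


The metric has the form g = (A dm^2 + B ds^2)/s^2 with A = 1/2, B = 1/2.
Substitute u = sqrt(A/B)*m: g = B*(du^2 + ds^2)/s^2, i.e. B times the
Poincare upper half-plane metric, which has constant Gaussian curvature -1.
Scaling a 2D metric by a constant c divides the Gaussian curvature by c,
so K = -1/B = -1/(1/2) = -2.0000 everywhere (the point (m, s) = (-5, 7) is irrelevant:
the curvature is constant).
The requested Gaussian curvature is K = -2.0000.

-2.0000


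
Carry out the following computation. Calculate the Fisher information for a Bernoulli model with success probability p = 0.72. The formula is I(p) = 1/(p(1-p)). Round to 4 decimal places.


For Bernoulli(p), Fisher information is I(p) = 1/(p*(1-p)).
p = 0.72, 1-p = 0.28.
p*(1-p) = 0.2016.
I(p) = 1/0.2016 = 4.9603

4.9603


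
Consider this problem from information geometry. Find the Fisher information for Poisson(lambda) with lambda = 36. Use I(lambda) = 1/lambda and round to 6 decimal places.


Fisher information for Poisson: I(lambda) = 1/lambda.
lambda = 36.
I(lambda) = 1/36 = 0.027778

0.027778


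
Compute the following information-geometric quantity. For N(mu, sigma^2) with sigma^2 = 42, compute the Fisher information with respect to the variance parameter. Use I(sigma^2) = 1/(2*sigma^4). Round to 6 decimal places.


Fisher information for variance: I(sigma^2) = 1/(2*sigma^4).
sigma^2 = 42, so sigma^4 = 1764.
I = 1/(2*1764) = 1/3528 = 0.000283

0.000283


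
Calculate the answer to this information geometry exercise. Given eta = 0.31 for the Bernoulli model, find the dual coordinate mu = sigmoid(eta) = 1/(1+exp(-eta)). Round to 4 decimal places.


Dual coordinate (expectation parameter) for Bernoulli:
mu = 1/(1+exp(-eta)).
eta = 0.31.
exp(-eta) = exp(-0.31) = 0.733447.
mu = 1/(1+0.733447) = 0.5769

0.5769


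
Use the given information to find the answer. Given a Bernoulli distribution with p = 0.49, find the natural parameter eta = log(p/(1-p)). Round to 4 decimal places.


Natural parameter for Bernoulli: eta = log(p/(1-p)).
p = 0.49, 1-p = 0.51.
p/(1-p) = 0.960784.
eta = log(0.960784) = -0.0400

-0.0400


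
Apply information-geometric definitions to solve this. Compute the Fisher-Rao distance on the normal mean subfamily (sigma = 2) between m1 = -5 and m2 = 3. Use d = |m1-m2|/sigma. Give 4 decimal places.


On the fixed-variance normal subfamily, geodesic distance = |m1-m2|/sigma.
|-5 - 3| = 8.
sigma = 2.
d = 8/2 = 4.0000

4.0000


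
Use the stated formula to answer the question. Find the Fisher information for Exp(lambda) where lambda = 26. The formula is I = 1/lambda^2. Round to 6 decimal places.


Fisher information for exponential: I(lambda) = 1/lambda^2.
lambda = 26, lambda^2 = 676.
I = 1/676 = 0.001479

0.001479


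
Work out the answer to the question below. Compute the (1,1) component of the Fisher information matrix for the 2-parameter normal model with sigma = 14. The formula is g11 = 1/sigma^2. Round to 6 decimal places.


For the 2-parameter normal family, the Fisher metric has:
  g11 = 1/sigma^2, g22 = 2/sigma^2.
sigma = 14, sigma^2 = 196.
g11 = 0.005102

0.005102


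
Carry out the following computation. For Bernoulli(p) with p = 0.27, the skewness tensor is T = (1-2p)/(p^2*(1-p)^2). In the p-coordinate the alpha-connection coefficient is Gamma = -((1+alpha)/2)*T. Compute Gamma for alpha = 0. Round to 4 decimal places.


Skewness (Amari-Chentsov) tensor: T = (1-2p)/(p^2*(1-p)^2).
p = 0.27, 1-2p = 0.46, p^2 = 0.0729, (1-p)^2 = 0.5329.
T = 0.46/(0.0729 * 0.5329) = 11.840896.
In the p-coordinate, Gamma^(alpha) = Gamma^(0) - (alpha/2)*T with Gamma^(0) = (1/2)*g'(p) = -T/2,
so Gamma^(alpha) = -((1+alpha)/2)*T.
alpha = 0, -(1+alpha)/2 = -0.5.
Gamma = -0.5 * 11.840896 = -5.9204

-5.9204


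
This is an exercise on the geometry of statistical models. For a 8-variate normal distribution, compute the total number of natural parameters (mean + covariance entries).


Exponential family dimension calculation:
For 8-dim MVN: mean has 8 params, covariance has 8*9/2 = 36 unique entries.
Total dim = 8 + 36 = 44.

44


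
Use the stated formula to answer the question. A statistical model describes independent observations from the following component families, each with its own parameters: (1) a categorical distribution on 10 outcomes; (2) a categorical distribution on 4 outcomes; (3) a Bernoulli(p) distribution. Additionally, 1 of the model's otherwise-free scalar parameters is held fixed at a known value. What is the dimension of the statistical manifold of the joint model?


The dimension of a statistical manifold equals the number of free
(independent) real parameters of the model. For a product of independent
blocks the parameter counts add.
- categorical on 10 outcomes (probabilities sum to 1): 10-1 = 9.
- categorical on 4 outcomes (probabilities sum to 1): 4-1 = 3.
- Bernoulli (p): 1.
Total = 9 + 3 + 1 = 13.
1 parameter(s) fixed at known values: 13 - 1 = 12.
Dimension = 12

12


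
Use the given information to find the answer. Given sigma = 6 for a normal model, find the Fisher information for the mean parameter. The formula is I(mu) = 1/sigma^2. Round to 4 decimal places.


The Fisher information for the mean of a normal distribution is I(mu) = 1/sigma^2.
sigma = 6, so sigma^2 = 36.
I(mu) = 1/36 = 0.0278

0.0278


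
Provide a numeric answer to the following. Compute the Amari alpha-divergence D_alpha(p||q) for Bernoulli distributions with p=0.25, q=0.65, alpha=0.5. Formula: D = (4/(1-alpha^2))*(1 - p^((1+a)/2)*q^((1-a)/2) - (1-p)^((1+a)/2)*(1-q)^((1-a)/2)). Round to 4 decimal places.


Amari alpha-divergence:
D = (4/(1-alpha^2))*(1 - p^((1+a)/2)*q^((1-a)/2) - (1-p)^((1+a)/2)*(1-q)^((1-a)/2)).
alpha = 0.5, p = 0.25, q = 0.65.
e1 = (1+alpha)/2 = 0.75, e2 = (1-alpha)/2 = 0.25.
t1 = p^e1 * q^e2 = 0.25^0.75 * 0.65^0.25 = 0.317456.
t2 = (1-p)^e1 * (1-q)^e2 = 0.75^0.75 * 0.35^0.25 = 0.619888.
4/(1-alpha^2) = 5.333333.
D = 5.333333*(1 - 0.317456 - 0.619888) = 0.3342

0.3342


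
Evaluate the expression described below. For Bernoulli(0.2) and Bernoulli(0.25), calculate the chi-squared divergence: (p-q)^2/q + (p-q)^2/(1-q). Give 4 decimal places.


Chi-squared divergence between Bernoulli distributions:
chi^2 = (p-q)^2/q + (p-q)^2/(1-q).
p = 0.2, q = 0.25, p-q = -0.05.
(p-q)^2 = 0.0025.
term1 = 0.0025/0.25 = 0.01.
term2 = 0.0025/0.75 = 0.003333.
chi^2 = 0.01 + 0.003333 = 0.0133

0.0133


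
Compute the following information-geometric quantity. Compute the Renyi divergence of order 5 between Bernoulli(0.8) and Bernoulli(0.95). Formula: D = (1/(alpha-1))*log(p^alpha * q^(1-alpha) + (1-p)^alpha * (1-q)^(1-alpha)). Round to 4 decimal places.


Renyi divergence of order alpha between Bernoulli distributions:
D = (1/(alpha-1))*log(p^alpha * q^(1-alpha) + (1-p)^alpha * (1-q)^(1-alpha)).
alpha = 5, p = 0.8, q = 0.95.
p^alpha * q^(1-alpha) = 0.8^5 * 0.95^-4 = 0.402305.
(1-p)^alpha * (1-q)^(1-alpha) = 0.2^5 * 0.05^-4 = 51.2.
sum = 0.402305 + 51.2 = 51.602305.
D = (1/4)*log(51.602305) = 0.9859

0.9859


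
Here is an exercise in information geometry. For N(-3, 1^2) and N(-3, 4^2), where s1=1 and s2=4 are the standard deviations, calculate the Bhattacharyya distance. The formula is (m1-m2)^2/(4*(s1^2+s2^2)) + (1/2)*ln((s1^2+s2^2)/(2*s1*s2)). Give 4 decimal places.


Bhattacharyya distance between two Gaussians:
DB = (m1-m2)^2/(4*(s1^2+s2^2)) + (1/2)*ln((s1^2+s2^2)/(2*s1*s2)).
(m1-m2)^2 = (0)^2 = 0.
s1^2+s2^2 = 1 + 16 = 17.
term1 = 0/68 = 0.0.
term2 = 0.5*ln(17/8.0) = 0.376886.
DB = 0.0 + 0.376886 = 0.3769

0.3769


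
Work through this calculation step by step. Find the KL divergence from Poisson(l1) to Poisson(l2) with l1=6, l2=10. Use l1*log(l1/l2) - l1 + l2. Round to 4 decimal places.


KL divergence for Poisson:
KL = l1*log(l1/l2) - l1 + l2.
l1 = 6, l2 = 10.
log(6/10) = -0.510826.
l1*log(l1/l2) = 6 * -0.510826 = -3.064954.
KL = -3.064954 - 6 + 10 = 0.9350

0.9350


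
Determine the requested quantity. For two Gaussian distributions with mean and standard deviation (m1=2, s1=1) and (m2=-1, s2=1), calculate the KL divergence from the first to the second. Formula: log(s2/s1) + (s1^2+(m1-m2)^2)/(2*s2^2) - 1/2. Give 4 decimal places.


KL divergence between normal distributions:
KL = log(s2/s1) + (s1^2 + (m1-m2)^2)/(2*s2^2) - 1/2.
log(1/1) = 0.0.
(1^2 + (2--1)^2)/(2*1^2) = (1 + 9)/2 = 5.0.
KL = 0.0 + 5.0 - 0.5 = 4.5000

4.5000


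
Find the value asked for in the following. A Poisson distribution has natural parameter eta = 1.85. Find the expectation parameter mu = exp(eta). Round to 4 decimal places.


Expectation parameter for Poisson exponential family:
mu = exp(eta).
eta = 1.85.
mu = exp(1.85) = 6.3598

6.3598


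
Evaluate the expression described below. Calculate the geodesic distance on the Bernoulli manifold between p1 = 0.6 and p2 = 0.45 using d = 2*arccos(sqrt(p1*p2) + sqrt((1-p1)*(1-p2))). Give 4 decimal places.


Geodesic distance on Bernoulli manifold:
d(p1,p2) = 2*arccos(sqrt(p1*p2) + sqrt((1-p1)*(1-p2))).
sqrt(p1*p2) = sqrt(0.6*0.45) = 0.519615.
sqrt((1-p1)*(1-p2)) = sqrt(0.4*0.55) = 0.469042.
arg = 0.519615 + 0.469042 = 0.988657.
d = 2*arccos(0.988657) = 0.3015

0.3015


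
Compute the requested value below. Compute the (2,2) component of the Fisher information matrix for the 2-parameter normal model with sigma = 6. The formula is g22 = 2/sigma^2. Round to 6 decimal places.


For the 2-parameter normal family, the Fisher metric has:
  g11 = 1/sigma^2, g22 = 2/sigma^2.
sigma = 6, sigma^2 = 36.
g22 = 0.055556

0.055556


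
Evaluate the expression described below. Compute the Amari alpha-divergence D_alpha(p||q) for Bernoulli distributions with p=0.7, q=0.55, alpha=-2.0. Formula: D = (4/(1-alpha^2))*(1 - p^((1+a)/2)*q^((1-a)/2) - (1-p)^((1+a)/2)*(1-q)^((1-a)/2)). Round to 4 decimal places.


Amari alpha-divergence:
D = (4/(1-alpha^2))*(1 - p^((1+a)/2)*q^((1-a)/2) - (1-p)^((1+a)/2)*(1-q)^((1-a)/2)).
alpha = -2.0, p = 0.7, q = 0.55.
e1 = (1+alpha)/2 = -0.5, e2 = (1-alpha)/2 = 1.5.
t1 = p^e1 * q^e2 = 0.7^-0.5 * 0.55^1.5 = 0.487523.
t2 = (1-p)^e1 * (1-q)^e2 = 0.3^-0.5 * 0.45^1.5 = 0.551135.
4/(1-alpha^2) = -1.333333.
D = -1.333333*(1 - 0.487523 - 0.551135) = 0.0515

0.0515


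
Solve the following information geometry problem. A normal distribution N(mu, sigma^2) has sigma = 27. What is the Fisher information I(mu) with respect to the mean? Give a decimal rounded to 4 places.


The Fisher information for the mean of a normal distribution is I(mu) = 1/sigma^2.
sigma = 27, so sigma^2 = 729.
I(mu) = 1/729 = 0.0014

0.0014


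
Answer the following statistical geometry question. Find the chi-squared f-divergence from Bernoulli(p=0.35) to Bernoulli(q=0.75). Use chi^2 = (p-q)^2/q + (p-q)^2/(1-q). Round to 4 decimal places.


Chi-squared divergence between Bernoulli distributions:
chi^2 = (p-q)^2/q + (p-q)^2/(1-q).
p = 0.35, q = 0.75, p-q = -0.4.
(p-q)^2 = 0.16.
term1 = 0.16/0.75 = 0.213333.
term2 = 0.16/0.25 = 0.64.
chi^2 = 0.213333 + 0.64 = 0.8533

0.8533


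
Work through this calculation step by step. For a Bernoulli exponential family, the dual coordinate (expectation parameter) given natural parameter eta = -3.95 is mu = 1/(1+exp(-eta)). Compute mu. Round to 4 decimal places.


Dual coordinate (expectation parameter) for Bernoulli:
mu = 1/(1+exp(-eta)).
eta = -3.95.
exp(-eta) = exp(3.95) = 51.935367.
mu = 1/(1+51.935367) = 0.0189

0.0189


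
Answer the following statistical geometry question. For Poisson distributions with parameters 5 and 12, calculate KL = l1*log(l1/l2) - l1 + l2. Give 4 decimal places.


KL divergence for Poisson:
KL = l1*log(l1/l2) - l1 + l2.
l1 = 5, l2 = 12.
log(5/12) = -0.875469.
l1*log(l1/l2) = 5 * -0.875469 = -4.377344.
KL = -4.377344 - 5 + 12 = 2.6227

2.6227


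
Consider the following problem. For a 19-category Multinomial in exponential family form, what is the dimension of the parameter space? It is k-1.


Exponential family dimension calculation:
For Multinomial with k=19 categories, dim = k-1 = 18.

18


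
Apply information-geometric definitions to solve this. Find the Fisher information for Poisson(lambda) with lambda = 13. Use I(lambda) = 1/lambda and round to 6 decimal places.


Fisher information for Poisson: I(lambda) = 1/lambda.
lambda = 13.
I(lambda) = 1/13 = 0.076923

0.076923


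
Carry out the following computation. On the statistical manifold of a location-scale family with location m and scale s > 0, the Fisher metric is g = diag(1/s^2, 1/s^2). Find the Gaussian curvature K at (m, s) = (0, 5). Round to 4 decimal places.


The metric has the form g = (A dm^2 + B ds^2)/s^2 with A = 1, B = 1.
Substitute u = sqrt(A/B)*m: g = B*(du^2 + ds^2)/s^2, i.e. B times the
Poincare upper half-plane metric, which has constant Gaussian curvature -1.
Scaling a 2D metric by a constant c divides the Gaussian curvature by c,
so K = -1/B = -1/(1) = -1.0000 everywhere (the point (m, s) = (0, 5) is irrelevant:
the curvature is constant).
The requested Gaussian curvature is K = -1.0000.

-1.0000


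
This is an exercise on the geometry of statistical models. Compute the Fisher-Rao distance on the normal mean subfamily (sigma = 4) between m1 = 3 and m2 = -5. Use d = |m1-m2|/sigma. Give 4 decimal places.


On the fixed-variance normal subfamily, geodesic distance = |m1-m2|/sigma.
|3 - -5| = 8.
sigma = 4.
d = 8/4 = 2.0000

2.0000


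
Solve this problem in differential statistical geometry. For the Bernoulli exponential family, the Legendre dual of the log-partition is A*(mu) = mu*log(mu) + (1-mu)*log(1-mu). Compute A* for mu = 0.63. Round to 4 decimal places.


Legendre transform for Bernoulli:
A*(mu) = mu*log(mu) + (1-mu)*log(1-mu).
mu = 0.63, 1-mu = 0.37.
mu*log(mu) = 0.63*log(0.63) = -0.291082.
(1-mu)*log(1-mu) = 0.37*log(0.37) = -0.367873.
A* = -0.291082 + -0.367873 = -0.6590

-0.6590


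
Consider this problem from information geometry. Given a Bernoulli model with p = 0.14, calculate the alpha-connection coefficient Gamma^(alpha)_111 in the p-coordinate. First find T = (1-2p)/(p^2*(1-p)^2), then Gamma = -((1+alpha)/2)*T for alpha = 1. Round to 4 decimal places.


Skewness (Amari-Chentsov) tensor: T = (1-2p)/(p^2*(1-p)^2).
p = 0.14, 1-2p = 0.72, p^2 = 0.0196, (1-p)^2 = 0.7396.
T = 0.72/(0.0196 * 0.7396) = 49.668326.
In the p-coordinate, Gamma^(alpha) = Gamma^(0) - (alpha/2)*T with Gamma^(0) = (1/2)*g'(p) = -T/2,
so Gamma^(alpha) = -((1+alpha)/2)*T.
alpha = 1, -(1+alpha)/2 = -1.0.
Gamma = -1.0 * 49.668326 = -49.6683

-49.6683


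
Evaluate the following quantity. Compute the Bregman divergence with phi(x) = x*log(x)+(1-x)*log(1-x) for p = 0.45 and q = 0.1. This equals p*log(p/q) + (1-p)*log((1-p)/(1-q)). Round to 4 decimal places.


Bregman divergence with negative entropy generator:
D = p*log(p/q) + (1-p)*log((1-p)/(1-q)).
p = 0.45, q = 0.1.
p*log(p/q) = 0.45*log(0.45/0.1) = 0.676835.
(1-p)*log((1-p)/(1-q)) = 0.55*log(0.55/0.9) = -0.270862.
D = 0.676835 + -0.270862 = 0.4060

0.4060


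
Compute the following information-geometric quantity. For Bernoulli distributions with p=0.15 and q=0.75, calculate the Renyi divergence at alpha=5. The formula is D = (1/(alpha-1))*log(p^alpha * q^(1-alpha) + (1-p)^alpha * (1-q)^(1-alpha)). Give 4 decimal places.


Renyi divergence of order alpha between Bernoulli distributions:
D = (1/(alpha-1))*log(p^alpha * q^(1-alpha) + (1-p)^alpha * (1-q)^(1-alpha)).
alpha = 5, p = 0.15, q = 0.75.
p^alpha * q^(1-alpha) = 0.15^5 * 0.75^-4 = 0.00024.
(1-p)^alpha * (1-q)^(1-alpha) = 0.85^5 * 0.25^-4 = 113.58856.
sum = 0.00024 + 113.58856 = 113.5888.
D = (1/4)*log(113.5888) = 1.1831

1.1831


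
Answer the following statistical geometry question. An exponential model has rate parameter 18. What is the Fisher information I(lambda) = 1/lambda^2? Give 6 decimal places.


Fisher information for exponential: I(lambda) = 1/lambda^2.
lambda = 18, lambda^2 = 324.
I = 1/324 = 0.003086

0.003086


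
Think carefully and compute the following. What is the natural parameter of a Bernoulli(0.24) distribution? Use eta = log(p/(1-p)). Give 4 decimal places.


Natural parameter for Bernoulli: eta = log(p/(1-p)).
p = 0.24, 1-p = 0.76.
p/(1-p) = 0.315789.
eta = log(0.315789) = -1.1527

-1.1527


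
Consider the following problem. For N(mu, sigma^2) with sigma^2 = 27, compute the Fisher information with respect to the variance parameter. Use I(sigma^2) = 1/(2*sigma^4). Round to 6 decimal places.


Fisher information for variance: I(sigma^2) = 1/(2*sigma^4).
sigma^2 = 27, so sigma^4 = 729.
I = 1/(2*729) = 1/1458 = 0.000686

0.000686


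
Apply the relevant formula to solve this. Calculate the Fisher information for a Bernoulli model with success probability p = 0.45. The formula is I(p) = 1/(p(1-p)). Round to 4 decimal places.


For Bernoulli(p), Fisher information is I(p) = 1/(p*(1-p)).
p = 0.45, 1-p = 0.55.
p*(1-p) = 0.2475.
I(p) = 1/0.2475 = 4.0404

4.0404


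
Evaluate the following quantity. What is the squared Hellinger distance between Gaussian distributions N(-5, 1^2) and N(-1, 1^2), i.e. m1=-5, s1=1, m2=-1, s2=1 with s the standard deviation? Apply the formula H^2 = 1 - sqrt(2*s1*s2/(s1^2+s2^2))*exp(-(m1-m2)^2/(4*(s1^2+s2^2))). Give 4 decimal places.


Squared Hellinger distance for Gaussians:
H^2 = 1 - sqrt(2*s1*s2/(s1^2+s2^2)) * exp(-(m1-m2)^2/(4*(s1^2+s2^2))).
s1^2 = 1, s2^2 = 1, s1^2+s2^2 = 2.
sqrt(2*1*1/(2)) = 1.0.
(m1-m2)^2 = (-4)^2 = 16.
exp(-16/(4*2)) = exp(-2.0) = 0.135335.
H^2 = 1 - 1.0*0.135335 = 0.8647

0.8647


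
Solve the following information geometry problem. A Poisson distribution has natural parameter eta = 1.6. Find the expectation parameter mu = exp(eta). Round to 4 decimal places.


Expectation parameter for Poisson exponential family:
mu = exp(eta).
eta = 1.6.
mu = exp(1.6) = 4.9530

4.9530


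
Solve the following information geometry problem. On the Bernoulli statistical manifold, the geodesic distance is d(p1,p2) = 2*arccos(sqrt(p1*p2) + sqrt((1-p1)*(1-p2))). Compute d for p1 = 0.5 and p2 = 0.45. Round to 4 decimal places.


Geodesic distance on Bernoulli manifold:
d(p1,p2) = 2*arccos(sqrt(p1*p2) + sqrt((1-p1)*(1-p2))).
sqrt(p1*p2) = sqrt(0.5*0.45) = 0.474342.
sqrt((1-p1)*(1-p2)) = sqrt(0.5*0.55) = 0.524404.
arg = 0.474342 + 0.524404 = 0.998746.
d = 2*arccos(0.998746) = 0.1002

0.1002


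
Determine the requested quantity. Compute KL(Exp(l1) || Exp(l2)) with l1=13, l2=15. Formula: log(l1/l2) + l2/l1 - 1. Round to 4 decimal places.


KL divergence for exponential family:
KL = log(l1/l2) + l2/l1 - 1.
log(13/15) = -0.143101.
15/13 = 1.153846.
KL = -0.143101 + 1.153846 - 1 = 0.0107

0.0107


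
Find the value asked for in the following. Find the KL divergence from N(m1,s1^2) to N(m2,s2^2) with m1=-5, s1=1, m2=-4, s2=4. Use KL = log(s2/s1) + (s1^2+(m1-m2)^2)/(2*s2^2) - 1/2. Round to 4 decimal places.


KL divergence between normal distributions:
KL = log(s2/s1) + (s1^2 + (m1-m2)^2)/(2*s2^2) - 1/2.
log(4/1) = 1.386294.
(1^2 + (-5--4)^2)/(2*4^2) = (1 + 1)/32 = 0.0625.
KL = 1.386294 + 0.0625 - 0.5 = 0.9488

0.9488


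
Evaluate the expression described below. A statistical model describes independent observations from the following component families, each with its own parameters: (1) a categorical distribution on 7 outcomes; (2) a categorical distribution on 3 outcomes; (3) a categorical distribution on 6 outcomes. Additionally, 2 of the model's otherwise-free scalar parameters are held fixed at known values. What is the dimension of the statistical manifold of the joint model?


The dimension of a statistical manifold equals the number of free
(independent) real parameters of the model. For a product of independent
blocks the parameter counts add.
- categorical on 7 outcomes (probabilities sum to 1): 7-1 = 6.
- categorical on 3 outcomes (probabilities sum to 1): 3-1 = 2.
- categorical on 6 outcomes (probabilities sum to 1): 6-1 = 5.
Total = 6 + 2 + 5 = 13.
2 parameter(s) fixed at known values: 13 - 2 = 11.
Dimension = 11

11


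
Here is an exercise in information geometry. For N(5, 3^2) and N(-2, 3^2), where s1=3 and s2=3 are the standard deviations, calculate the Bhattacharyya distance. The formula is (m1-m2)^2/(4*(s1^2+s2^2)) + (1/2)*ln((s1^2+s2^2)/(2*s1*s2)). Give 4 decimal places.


Bhattacharyya distance between two Gaussians:
DB = (m1-m2)^2/(4*(s1^2+s2^2)) + (1/2)*ln((s1^2+s2^2)/(2*s1*s2)).
(m1-m2)^2 = (7)^2 = 49.
s1^2+s2^2 = 9 + 9 = 18.
term1 = 49/72 = 0.680556.
term2 = 0.5*ln(18/18.0) = 0.0.
DB = 0.680556 + 0.0 = 0.6806

0.6806


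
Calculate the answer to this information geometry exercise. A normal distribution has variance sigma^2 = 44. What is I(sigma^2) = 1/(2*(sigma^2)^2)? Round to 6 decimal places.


Fisher information for variance: I(sigma^2) = 1/(2*sigma^4).
sigma^2 = 44, so sigma^4 = 1936.
I = 1/(2*1936) = 1/3872 = 0.000258

0.000258


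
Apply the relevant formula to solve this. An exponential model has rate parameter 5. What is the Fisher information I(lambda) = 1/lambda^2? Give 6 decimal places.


Fisher information for exponential: I(lambda) = 1/lambda^2.
lambda = 5, lambda^2 = 25.
I = 1/25 = 0.040000

0.040000


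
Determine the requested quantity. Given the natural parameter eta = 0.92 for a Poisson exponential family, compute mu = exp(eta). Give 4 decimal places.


Expectation parameter for Poisson exponential family:
mu = exp(eta).
eta = 0.92.
mu = exp(0.92) = 2.5093

2.5093


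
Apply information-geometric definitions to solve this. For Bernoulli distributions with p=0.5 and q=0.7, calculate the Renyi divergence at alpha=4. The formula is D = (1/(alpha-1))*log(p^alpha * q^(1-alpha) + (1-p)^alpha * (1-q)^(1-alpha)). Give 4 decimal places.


Renyi divergence of order alpha between Bernoulli distributions:
D = (1/(alpha-1))*log(p^alpha * q^(1-alpha) + (1-p)^alpha * (1-q)^(1-alpha)).
alpha = 4, p = 0.5, q = 0.7.
p^alpha * q^(1-alpha) = 0.5^4 * 0.7^-3 = 0.182216.
(1-p)^alpha * (1-q)^(1-alpha) = 0.5^4 * 0.3^-3 = 2.314815.
sum = 0.182216 + 2.314815 = 2.497031.
D = (1/3)*log(2.497031) = 0.3050

0.3050


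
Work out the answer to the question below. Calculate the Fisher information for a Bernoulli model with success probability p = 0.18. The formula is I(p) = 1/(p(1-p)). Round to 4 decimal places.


For Bernoulli(p), Fisher information is I(p) = 1/(p*(1-p)).
p = 0.18, 1-p = 0.82.
p*(1-p) = 0.1476.
I(p) = 1/0.1476 = 6.7751

6.7751


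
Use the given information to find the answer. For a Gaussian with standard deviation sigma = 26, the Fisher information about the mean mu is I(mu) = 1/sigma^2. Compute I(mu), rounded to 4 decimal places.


The Fisher information for the mean of a normal distribution is I(mu) = 1/sigma^2.
sigma = 26, so sigma^2 = 676.
I(mu) = 1/676 = 0.0015

0.0015


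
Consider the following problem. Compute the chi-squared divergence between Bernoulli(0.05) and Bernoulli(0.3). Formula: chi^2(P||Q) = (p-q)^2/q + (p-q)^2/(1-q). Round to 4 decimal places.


Chi-squared divergence between Bernoulli distributions:
chi^2 = (p-q)^2/q + (p-q)^2/(1-q).
p = 0.05, q = 0.3, p-q = -0.25.
(p-q)^2 = 0.0625.
term1 = 0.0625/0.3 = 0.208333.
term2 = 0.0625/0.7 = 0.089286.
chi^2 = 0.208333 + 0.089286 = 0.2976

0.2976


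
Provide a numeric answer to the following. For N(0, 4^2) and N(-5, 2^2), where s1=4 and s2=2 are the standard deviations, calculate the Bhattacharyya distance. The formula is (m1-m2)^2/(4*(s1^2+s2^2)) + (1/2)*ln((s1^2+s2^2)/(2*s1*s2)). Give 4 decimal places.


Bhattacharyya distance between two Gaussians:
DB = (m1-m2)^2/(4*(s1^2+s2^2)) + (1/2)*ln((s1^2+s2^2)/(2*s1*s2)).
(m1-m2)^2 = (5)^2 = 25.
s1^2+s2^2 = 16 + 4 = 20.
term1 = 25/80 = 0.3125.
term2 = 0.5*ln(20/16.0) = 0.111572.
DB = 0.3125 + 0.111572 = 0.4241

0.4241


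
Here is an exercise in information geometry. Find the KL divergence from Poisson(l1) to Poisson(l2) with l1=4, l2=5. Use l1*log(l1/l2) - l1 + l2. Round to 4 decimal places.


KL divergence for Poisson:
KL = l1*log(l1/l2) - l1 + l2.
l1 = 4, l2 = 5.
log(4/5) = -0.223144.
l1*log(l1/l2) = 4 * -0.223144 = -0.892574.
KL = -0.892574 - 4 + 5 = 0.1074

0.1074


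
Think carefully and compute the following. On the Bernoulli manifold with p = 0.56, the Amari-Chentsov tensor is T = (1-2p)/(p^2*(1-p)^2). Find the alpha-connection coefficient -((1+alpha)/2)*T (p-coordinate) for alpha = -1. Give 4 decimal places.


Skewness (Amari-Chentsov) tensor: T = (1-2p)/(p^2*(1-p)^2).
p = 0.56, 1-2p = -0.12, p^2 = 0.3136, (1-p)^2 = 0.1936.
T = -0.12/(0.3136 * 0.1936) = -1.976514.
In the p-coordinate, Gamma^(alpha) = Gamma^(0) - (alpha/2)*T with Gamma^(0) = (1/2)*g'(p) = -T/2,
so Gamma^(alpha) = -((1+alpha)/2)*T.
alpha = -1, -(1+alpha)/2 = 0.0.
Gamma = 0.0 * -1.976514 = 0.0000

0.0000


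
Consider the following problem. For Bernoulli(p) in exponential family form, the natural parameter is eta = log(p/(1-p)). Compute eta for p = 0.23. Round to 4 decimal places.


Natural parameter for Bernoulli: eta = log(p/(1-p)).
p = 0.23, 1-p = 0.77.
p/(1-p) = 0.298701.
eta = log(0.298701) = -1.2083

-1.2083


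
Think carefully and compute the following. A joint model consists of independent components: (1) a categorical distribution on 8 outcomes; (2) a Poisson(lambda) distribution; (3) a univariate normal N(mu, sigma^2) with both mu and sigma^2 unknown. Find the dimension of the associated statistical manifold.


The dimension of a statistical manifold equals the number of free
(independent) real parameters of the model. For a product of independent
blocks the parameter counts add.
- categorical on 8 outcomes (probabilities sum to 1): 8-1 = 7.
- Poisson (lambda): 1.
- normal (mu, sigma^2): 2.
Total = 7 + 1 + 2 = 10.
Dimension = 10

10


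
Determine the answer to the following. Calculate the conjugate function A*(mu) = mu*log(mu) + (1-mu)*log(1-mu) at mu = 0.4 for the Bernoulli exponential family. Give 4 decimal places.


Legendre transform for Bernoulli:
A*(mu) = mu*log(mu) + (1-mu)*log(1-mu).
mu = 0.4, 1-mu = 0.6.
mu*log(mu) = 0.4*log(0.4) = -0.366516.
(1-mu)*log(1-mu) = 0.6*log(0.6) = -0.306495.
A* = -0.366516 + -0.306495 = -0.6730

-0.6730


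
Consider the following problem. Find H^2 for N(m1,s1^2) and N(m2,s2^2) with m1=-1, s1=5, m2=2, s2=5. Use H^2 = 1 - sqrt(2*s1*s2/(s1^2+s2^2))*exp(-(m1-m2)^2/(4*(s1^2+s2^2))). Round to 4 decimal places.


Squared Hellinger distance for Gaussians:
H^2 = 1 - sqrt(2*s1*s2/(s1^2+s2^2)) * exp(-(m1-m2)^2/(4*(s1^2+s2^2))).
s1^2 = 25, s2^2 = 25, s1^2+s2^2 = 50.
sqrt(2*5*5/(50)) = 1.0.
(m1-m2)^2 = (-3)^2 = 9.
exp(-9/(4*50)) = exp(-0.045) = 0.955997.
H^2 = 1 - 1.0*0.955997 = 0.0440

0.0440


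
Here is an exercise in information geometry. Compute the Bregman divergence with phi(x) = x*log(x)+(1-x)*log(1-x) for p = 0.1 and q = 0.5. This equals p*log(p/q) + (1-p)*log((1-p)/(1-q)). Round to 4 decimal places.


Bregman divergence with negative entropy generator:
D = p*log(p/q) + (1-p)*log((1-p)/(1-q)).
p = 0.1, q = 0.5.
p*log(p/q) = 0.1*log(0.1/0.5) = -0.160944.
(1-p)*log((1-p)/(1-q)) = 0.9*log(0.9/0.5) = 0.529008.
D = -0.160944 + 0.529008 = 0.3681

0.3681


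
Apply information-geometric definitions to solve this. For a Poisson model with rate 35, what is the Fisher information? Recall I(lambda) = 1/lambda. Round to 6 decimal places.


Fisher information for Poisson: I(lambda) = 1/lambda.
lambda = 35.
I(lambda) = 1/35 = 0.028571

0.028571


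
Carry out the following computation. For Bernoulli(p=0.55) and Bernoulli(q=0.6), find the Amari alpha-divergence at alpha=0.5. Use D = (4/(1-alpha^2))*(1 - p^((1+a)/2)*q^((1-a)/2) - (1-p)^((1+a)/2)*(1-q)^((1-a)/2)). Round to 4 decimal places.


Amari alpha-divergence:
D = (4/(1-alpha^2))*(1 - p^((1+a)/2)*q^((1-a)/2) - (1-p)^((1+a)/2)*(1-q)^((1-a)/2)).
alpha = 0.5, p = 0.55, q = 0.6.
e1 = (1+alpha)/2 = 0.75, e2 = (1-alpha)/2 = 0.25.
t1 = p^e1 * q^e2 = 0.55^0.75 * 0.6^0.25 = 0.562095.
t2 = (1-p)^e1 * (1-q)^e2 = 0.45^0.75 * 0.4^0.25 = 0.436943.
4/(1-alpha^2) = 5.333333.
D = 5.333333*(1 - 0.562095 - 0.436943) = 0.0051

0.0051


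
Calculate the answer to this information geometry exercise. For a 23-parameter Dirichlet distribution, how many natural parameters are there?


Exponential family dimension calculation:
Dirichlet with 23 components has 23 natural parameters.

23


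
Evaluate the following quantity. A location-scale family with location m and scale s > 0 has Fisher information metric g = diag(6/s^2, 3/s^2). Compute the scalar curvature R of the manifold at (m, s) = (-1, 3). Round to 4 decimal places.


The metric has the form g = (A dm^2 + B ds^2)/s^2 with A = 6, B = 3.
Substitute u = sqrt(A/B)*m: g = B*(du^2 + ds^2)/s^2, i.e. B times the
Poincare upper half-plane metric, which has constant Gaussian curvature -1.
Scaling a 2D metric by a constant c divides the Gaussian curvature by c,
so K = -1/B = -1/(3) = -0.3333 everywhere (the point (m, s) = (-1, 3) is irrelevant:
the curvature is constant).
Scalar curvature in dimension 2: R = 2K = -2/(3) = -0.6667.

-0.6667


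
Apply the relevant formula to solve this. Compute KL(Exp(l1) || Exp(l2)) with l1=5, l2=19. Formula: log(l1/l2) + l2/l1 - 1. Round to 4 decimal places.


KL divergence for exponential family:
KL = log(l1/l2) + l2/l1 - 1.
log(5/19) = -1.335001.
19/5 = 3.8.
KL = -1.335001 + 3.8 - 1 = 1.4650

1.4650


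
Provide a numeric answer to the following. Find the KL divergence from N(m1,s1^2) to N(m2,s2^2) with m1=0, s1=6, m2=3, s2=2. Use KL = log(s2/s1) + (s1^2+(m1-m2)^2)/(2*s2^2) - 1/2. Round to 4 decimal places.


KL divergence between normal distributions:
KL = log(s2/s1) + (s1^2 + (m1-m2)^2)/(2*s2^2) - 1/2.
log(2/6) = -1.098612.
(6^2 + (0-3)^2)/(2*2^2) = (36 + 9)/8 = 5.625.
KL = -1.098612 + 5.625 - 0.5 = 4.0264

4.0264


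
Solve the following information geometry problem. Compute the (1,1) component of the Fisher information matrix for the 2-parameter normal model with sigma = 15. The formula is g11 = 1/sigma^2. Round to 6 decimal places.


For the 2-parameter normal family, the Fisher metric has:
  g11 = 1/sigma^2, g22 = 2/sigma^2.
sigma = 15, sigma^2 = 225.
g11 = 0.004444

0.004444


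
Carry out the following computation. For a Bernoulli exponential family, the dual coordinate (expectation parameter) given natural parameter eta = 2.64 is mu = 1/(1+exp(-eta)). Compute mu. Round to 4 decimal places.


Dual coordinate (expectation parameter) for Bernoulli:
mu = 1/(1+exp(-eta)).
eta = 2.64.
exp(-eta) = exp(-2.64) = 0.071361.
mu = 1/(1+0.071361) = 0.9334

0.9334


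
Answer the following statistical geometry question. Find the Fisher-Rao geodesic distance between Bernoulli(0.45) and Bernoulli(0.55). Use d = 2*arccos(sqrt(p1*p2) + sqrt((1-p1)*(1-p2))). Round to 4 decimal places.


Geodesic distance on Bernoulli manifold:
d(p1,p2) = 2*arccos(sqrt(p1*p2) + sqrt((1-p1)*(1-p2))).
sqrt(p1*p2) = sqrt(0.45*0.55) = 0.497494.
sqrt((1-p1)*(1-p2)) = sqrt(0.55*0.45) = 0.497494.
arg = 0.497494 + 0.497494 = 0.994987.
d = 2*arccos(0.994987) = 0.2003

0.2003


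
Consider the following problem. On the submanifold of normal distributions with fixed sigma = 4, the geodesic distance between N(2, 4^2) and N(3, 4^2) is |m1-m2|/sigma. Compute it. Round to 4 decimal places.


On the fixed-variance normal subfamily, geodesic distance = |m1-m2|/sigma.
|2 - 3| = 1.
sigma = 4.
d = 1/4 = 0.2500

0.2500


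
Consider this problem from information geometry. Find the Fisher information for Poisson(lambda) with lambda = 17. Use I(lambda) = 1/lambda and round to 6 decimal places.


Fisher information for Poisson: I(lambda) = 1/lambda.
lambda = 17.
I(lambda) = 1/17 = 0.058824

0.058824


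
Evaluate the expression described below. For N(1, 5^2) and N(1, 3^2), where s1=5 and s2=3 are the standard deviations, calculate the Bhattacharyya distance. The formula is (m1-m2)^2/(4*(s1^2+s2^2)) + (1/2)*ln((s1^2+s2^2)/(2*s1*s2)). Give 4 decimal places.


Bhattacharyya distance between two Gaussians:
DB = (m1-m2)^2/(4*(s1^2+s2^2)) + (1/2)*ln((s1^2+s2^2)/(2*s1*s2)).
(m1-m2)^2 = (0)^2 = 0.
s1^2+s2^2 = 25 + 9 = 34.
term1 = 0/136 = 0.0.
term2 = 0.5*ln(34/30.0) = 0.062582.
DB = 0.0 + 0.062582 = 0.0626

0.0626


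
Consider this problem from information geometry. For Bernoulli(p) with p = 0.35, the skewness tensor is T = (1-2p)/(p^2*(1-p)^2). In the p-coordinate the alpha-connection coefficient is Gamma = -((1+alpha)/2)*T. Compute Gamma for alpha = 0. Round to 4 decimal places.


Skewness (Amari-Chentsov) tensor: T = (1-2p)/(p^2*(1-p)^2).
p = 0.35, 1-2p = 0.3, p^2 = 0.1225, (1-p)^2 = 0.4225.
T = 0.3/(0.1225 * 0.4225) = 5.796401.
In the p-coordinate, Gamma^(alpha) = Gamma^(0) - (alpha/2)*T with Gamma^(0) = (1/2)*g'(p) = -T/2,
so Gamma^(alpha) = -((1+alpha)/2)*T.
alpha = 0, -(1+alpha)/2 = -0.5.
Gamma = -0.5 * 5.796401 = -2.8982

-2.8982


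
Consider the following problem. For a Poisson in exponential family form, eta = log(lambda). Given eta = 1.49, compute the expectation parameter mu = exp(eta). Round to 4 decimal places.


Expectation parameter for Poisson exponential family:
mu = exp(eta).
eta = 1.49.
mu = exp(1.49) = 4.4371

4.4371


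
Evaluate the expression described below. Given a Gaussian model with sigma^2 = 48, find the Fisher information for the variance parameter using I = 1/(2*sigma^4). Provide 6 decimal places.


Fisher information for variance: I(sigma^2) = 1/(2*sigma^4).
sigma^2 = 48, so sigma^4 = 2304.
I = 1/(2*2304) = 1/4608 = 0.000217

0.000217


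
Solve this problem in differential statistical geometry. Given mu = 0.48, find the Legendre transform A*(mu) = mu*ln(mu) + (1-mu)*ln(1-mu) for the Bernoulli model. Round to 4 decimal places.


Legendre transform for Bernoulli:
A*(mu) = mu*log(mu) + (1-mu)*log(1-mu).
mu = 0.48, 1-mu = 0.52.
mu*log(mu) = 0.48*log(0.48) = -0.352305.
(1-mu)*log(1-mu) = 0.52*log(0.52) = -0.340042.
A* = -0.352305 + -0.340042 = -0.6923

-0.6923


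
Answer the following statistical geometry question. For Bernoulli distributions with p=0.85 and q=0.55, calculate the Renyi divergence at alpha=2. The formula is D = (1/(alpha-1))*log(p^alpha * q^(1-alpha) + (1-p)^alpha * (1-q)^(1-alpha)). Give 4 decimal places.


Renyi divergence of order alpha between Bernoulli distributions:
D = (1/(alpha-1))*log(p^alpha * q^(1-alpha) + (1-p)^alpha * (1-q)^(1-alpha)).
alpha = 2, p = 0.85, q = 0.55.
p^alpha * q^(1-alpha) = 0.85^2 * 0.55^-1 = 1.313636.
(1-p)^alpha * (1-q)^(1-alpha) = 0.15^2 * 0.45^-1 = 0.05.
sum = 1.313636 + 0.05 = 1.363636.
D = (1/1)*log(1.363636) = 0.3102

0.3102


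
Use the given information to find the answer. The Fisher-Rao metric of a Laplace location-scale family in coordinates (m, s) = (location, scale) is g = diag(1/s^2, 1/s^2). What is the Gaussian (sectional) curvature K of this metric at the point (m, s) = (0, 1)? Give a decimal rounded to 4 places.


The metric has the form g = (A dm^2 + B ds^2)/s^2 with A = 1, B = 1.
Substitute u = sqrt(A/B)*m: g = B*(du^2 + ds^2)/s^2, i.e. B times the
Poincare upper half-plane metric, which has constant Gaussian curvature -1.
Scaling a 2D metric by a constant c divides the Gaussian curvature by c,
so K = -1/B = -1/(1) = -1.0000 everywhere (the point (m, s) = (0, 1) is irrelevant:
the curvature is constant).
The requested Gaussian curvature is K = -1.0000.

-1.0000


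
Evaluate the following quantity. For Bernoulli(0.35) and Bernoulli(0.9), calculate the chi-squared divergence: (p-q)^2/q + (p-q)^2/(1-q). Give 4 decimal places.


Chi-squared divergence between Bernoulli distributions:
chi^2 = (p-q)^2/q + (p-q)^2/(1-q).
p = 0.35, q = 0.9, p-q = -0.55.
(p-q)^2 = 0.3025.
term1 = 0.3025/0.9 = 0.336111.
term2 = 0.3025/0.1 = 3.025.
chi^2 = 0.336111 + 3.025 = 3.3611

3.3611


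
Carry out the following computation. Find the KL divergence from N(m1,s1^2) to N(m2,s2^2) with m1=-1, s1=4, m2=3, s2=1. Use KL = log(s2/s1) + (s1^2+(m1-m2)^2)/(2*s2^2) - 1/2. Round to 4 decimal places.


KL divergence between normal distributions:
KL = log(s2/s1) + (s1^2 + (m1-m2)^2)/(2*s2^2) - 1/2.
log(1/4) = -1.386294.
(4^2 + (-1-3)^2)/(2*1^2) = (16 + 16)/2 = 16.0.
KL = -1.386294 + 16.0 - 0.5 = 14.1137

14.1137


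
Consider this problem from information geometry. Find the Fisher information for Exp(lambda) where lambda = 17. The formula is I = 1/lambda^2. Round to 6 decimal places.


Fisher information for exponential: I(lambda) = 1/lambda^2.
lambda = 17, lambda^2 = 289.
I = 1/289 = 0.003460

0.003460


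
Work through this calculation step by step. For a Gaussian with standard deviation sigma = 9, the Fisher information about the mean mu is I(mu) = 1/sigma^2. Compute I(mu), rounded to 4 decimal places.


The Fisher information for the mean of a normal distribution is I(mu) = 1/sigma^2.
sigma = 9, so sigma^2 = 81.
I(mu) = 1/81 = 0.0123

0.0123


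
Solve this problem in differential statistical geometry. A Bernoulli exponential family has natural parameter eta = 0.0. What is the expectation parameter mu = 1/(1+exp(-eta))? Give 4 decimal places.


Dual coordinate (expectation parameter) for Bernoulli:
mu = 1/(1+exp(-eta)).
eta = 0.0.
exp(-eta) = exp(-0.0) = 1.0.
mu = 1/(1+1.0) = 0.5000

0.5000
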